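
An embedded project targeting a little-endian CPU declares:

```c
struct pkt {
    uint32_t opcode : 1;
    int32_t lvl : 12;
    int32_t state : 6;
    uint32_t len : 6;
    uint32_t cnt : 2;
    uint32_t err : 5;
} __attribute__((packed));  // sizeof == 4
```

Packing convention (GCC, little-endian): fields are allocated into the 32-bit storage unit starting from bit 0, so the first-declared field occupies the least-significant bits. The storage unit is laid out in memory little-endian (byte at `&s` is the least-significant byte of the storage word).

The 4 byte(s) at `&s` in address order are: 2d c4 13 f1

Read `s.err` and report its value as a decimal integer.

30

[0]=0x2d [1]=0xc4 [2]=0x13 [3]=0xf1 (little-endian) → word 0xf113c42d
opcode:1 @ bit 0 → (0xf113c42d>>0)&0x1 = 0x1
lvl:12 @ bit 1 → (0xf113c42d>>1)&0xfff = 0x216
state:6 @ bit 13 → (0xf113c42d>>13)&0x3f = 0x1e
len:6 @ bit 19 → (0xf113c42d>>19)&0x3f = 0x22
cnt:2 @ bit 25 → (0xf113c42d>>25)&0x3 = 0x0
err:5 @ bit 27 → (0xf113c42d>>27)&0x1f = 0x1e  ←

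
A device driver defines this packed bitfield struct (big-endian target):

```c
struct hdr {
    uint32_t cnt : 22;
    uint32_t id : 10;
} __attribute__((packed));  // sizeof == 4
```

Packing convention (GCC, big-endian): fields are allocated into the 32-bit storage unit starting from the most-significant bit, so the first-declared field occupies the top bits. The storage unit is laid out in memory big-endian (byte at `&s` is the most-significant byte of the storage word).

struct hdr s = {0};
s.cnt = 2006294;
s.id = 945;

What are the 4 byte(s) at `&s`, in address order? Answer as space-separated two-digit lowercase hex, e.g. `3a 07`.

cnt:22 = 2006294 → 0x1e9d16 << 10 → word 0x7a745800
id:10 = 945 → 0x3b1 << 0 → word 0x7a745bb1
word = 0x7a745bb1 → big-endian bytes:
  [0]=0x7a  [1]=0x74  [2]=0x5b  [3]=0xb1

7a 74 5b b1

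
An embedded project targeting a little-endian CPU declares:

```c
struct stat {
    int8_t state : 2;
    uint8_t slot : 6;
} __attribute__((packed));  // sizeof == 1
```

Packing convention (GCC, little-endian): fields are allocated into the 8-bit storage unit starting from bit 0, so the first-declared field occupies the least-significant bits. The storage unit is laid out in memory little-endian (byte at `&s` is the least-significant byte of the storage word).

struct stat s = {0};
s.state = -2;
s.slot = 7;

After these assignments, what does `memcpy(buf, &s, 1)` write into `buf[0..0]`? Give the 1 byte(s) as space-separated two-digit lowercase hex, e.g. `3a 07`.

1e

state (2b) val=-2 bits=0x2 at bit 0: 0x02
slot (6b) val=7 bits=0x7 at bit 2: 0x1e
word = 0x1e → little-endian bytes:
  [0]=0x1e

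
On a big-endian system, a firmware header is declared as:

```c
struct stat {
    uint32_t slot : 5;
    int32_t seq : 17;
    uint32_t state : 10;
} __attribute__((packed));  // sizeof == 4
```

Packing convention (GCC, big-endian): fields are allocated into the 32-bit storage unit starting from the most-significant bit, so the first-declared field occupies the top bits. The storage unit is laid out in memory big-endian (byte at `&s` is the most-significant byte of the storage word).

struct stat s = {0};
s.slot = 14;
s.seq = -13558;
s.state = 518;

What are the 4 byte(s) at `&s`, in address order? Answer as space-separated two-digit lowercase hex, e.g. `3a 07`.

77 2c 2a 06

[27+:5] slot=14 & 0x1f = 0xe; word=0x70000000
[10+:17] seq=-13558 & 0x1ffff = 0x1cb0a; word=0x772c2800
[0+:10] state=518 & 0x3ff = 0x206; word=0x772c2a06
word = 0x772c2a06 → big-endian bytes:
  [0]=0x77  [1]=0x2c  [2]=0x2a  [3]=0x06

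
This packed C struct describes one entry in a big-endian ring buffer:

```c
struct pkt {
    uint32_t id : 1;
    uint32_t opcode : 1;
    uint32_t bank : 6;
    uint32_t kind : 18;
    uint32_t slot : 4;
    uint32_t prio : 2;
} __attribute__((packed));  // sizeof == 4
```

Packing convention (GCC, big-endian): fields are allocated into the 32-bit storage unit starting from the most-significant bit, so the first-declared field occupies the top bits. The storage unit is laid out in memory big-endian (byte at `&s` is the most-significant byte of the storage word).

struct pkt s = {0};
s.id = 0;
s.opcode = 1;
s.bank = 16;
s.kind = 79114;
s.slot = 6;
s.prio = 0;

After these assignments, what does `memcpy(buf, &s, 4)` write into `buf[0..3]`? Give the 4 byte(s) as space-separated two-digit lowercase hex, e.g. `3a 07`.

50 4d 42 98

id:1 = 0 → 0x0 << 31 → word 0x00000000
opcode:1 = 1 → 0x1 << 30 → word 0x40000000
bank:6 = 16 → 0x10 << 24 → word 0x50000000
kind:18 = 79114 → 0x1350a << 6 → word 0x504d4280
slot:4 = 6 → 0x6 << 2 → word 0x504d4298
prio:2 = 0 → 0x0 << 0 → word 0x504d4298
word = 0x504d4298 → big-endian bytes:
  [0]=0x50  [1]=0x4d  [2]=0x42  [3]=0x98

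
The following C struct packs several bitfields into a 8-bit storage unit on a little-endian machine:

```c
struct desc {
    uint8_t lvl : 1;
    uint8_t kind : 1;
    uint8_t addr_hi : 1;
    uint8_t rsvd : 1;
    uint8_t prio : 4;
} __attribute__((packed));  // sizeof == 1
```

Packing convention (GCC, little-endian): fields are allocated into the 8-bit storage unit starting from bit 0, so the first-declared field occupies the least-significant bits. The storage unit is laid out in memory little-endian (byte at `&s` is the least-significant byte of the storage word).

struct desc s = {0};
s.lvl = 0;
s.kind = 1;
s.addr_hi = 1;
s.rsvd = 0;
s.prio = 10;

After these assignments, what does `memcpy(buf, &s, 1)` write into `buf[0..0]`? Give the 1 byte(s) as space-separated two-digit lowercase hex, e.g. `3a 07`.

a6

lvl:1 = 0 → 0x0 << 0 → word 0x00
kind:1 = 1 → 0x1 << 1 → word 0x02
addr_hi:1 = 1 → 0x1 << 2 → word 0x06
rsvd:1 = 0 → 0x0 << 3 → word 0x06
prio:4 = 10 → 0xa << 4 → word 0xa6
word = 0xa6 → little-endian bytes:
  [0]=0xa6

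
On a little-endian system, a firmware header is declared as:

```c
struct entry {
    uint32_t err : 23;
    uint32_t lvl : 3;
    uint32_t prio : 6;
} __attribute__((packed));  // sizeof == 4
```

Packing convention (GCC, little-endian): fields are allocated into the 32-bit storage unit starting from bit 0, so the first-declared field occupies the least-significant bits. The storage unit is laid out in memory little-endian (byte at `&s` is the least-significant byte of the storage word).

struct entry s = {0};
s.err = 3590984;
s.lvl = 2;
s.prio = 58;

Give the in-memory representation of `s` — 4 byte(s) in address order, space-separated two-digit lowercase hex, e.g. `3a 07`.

err:23 = 3590984 → 0x36cb48 << 0 → word 0x0036cb48
lvl:3 = 2 → 0x2 << 23 → word 0x0136cb48
prio:6 = 58 → 0x3a << 26 → word 0xe936cb48
word = 0xe936cb48 → little-endian bytes:
  [0]=0x48  [1]=0xcb  [2]=0x36  [3]=0xe9

48 cb 36 e9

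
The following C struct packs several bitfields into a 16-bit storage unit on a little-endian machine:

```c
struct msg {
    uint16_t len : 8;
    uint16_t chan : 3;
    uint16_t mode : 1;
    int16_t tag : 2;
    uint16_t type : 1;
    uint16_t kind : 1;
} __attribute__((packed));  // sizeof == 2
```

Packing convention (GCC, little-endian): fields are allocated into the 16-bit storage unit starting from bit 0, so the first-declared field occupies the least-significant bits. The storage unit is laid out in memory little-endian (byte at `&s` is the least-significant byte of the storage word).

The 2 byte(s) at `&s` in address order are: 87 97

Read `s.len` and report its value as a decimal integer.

[0]=0x87 [1]=0x97 (little-endian) → word 0x9787
len:8 @ bit 0 → (0x9787>>0)&0xff = 0x87  ←
chan:3 @ bit 8 → (0x9787>>8)&0x7 = 0x7
mode:1 @ bit 11 → (0x9787>>11)&0x1 = 0x0
tag:2 @ bit 12 → (0x9787>>12)&0x3 = 0x1
type:1 @ bit 14 → (0x9787>>14)&0x1 = 0x0
kind:1 @ bit 15 → (0x9787>>15)&0x1 = 0x1

135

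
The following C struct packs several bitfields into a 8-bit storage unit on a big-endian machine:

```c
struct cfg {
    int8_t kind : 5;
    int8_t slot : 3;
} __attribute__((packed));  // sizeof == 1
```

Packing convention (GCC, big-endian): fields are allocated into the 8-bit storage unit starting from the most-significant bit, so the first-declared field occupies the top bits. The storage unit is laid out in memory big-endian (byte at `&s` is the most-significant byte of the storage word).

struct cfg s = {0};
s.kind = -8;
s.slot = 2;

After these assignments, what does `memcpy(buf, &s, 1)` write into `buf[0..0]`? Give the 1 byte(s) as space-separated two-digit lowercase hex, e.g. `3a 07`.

kind:5 = -8 → 0x18 << 3 → word 0xc0
slot:3 = 2 → 0x2 << 0 → word 0xc2
word = 0xc2 → big-endian bytes:
  [0]=0xc2

c2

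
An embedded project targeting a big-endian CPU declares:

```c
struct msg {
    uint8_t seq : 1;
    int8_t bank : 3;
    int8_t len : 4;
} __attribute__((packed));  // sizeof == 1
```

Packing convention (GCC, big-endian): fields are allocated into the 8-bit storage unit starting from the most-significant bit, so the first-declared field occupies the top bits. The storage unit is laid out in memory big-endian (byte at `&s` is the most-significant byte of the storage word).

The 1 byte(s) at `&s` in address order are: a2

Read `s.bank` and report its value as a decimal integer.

[0]=0xa2 (big-endian) → word 0xa2
seq [7+:1] = (word>>7) & 0x1 = 1
bank [4+:3] = (word>>4) & 0x7 = 2  ←
len [0+:4] = (word>>0) & 0xf = 2
bank signed 3b, MSB=0: value = 2

2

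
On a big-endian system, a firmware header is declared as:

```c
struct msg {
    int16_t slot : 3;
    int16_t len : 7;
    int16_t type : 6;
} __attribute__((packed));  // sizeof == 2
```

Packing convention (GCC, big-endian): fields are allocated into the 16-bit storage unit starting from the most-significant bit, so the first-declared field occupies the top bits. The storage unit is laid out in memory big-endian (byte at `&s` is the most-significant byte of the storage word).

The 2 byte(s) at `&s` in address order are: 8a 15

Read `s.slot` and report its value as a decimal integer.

-4

[0]=0x8a [1]=0x15 (big-endian) → word 0x8a15
slot:3 @ bit 13 → (0x8a15>>13)&0x7 = 0x4  ←
len:7 @ bit 6 → (0x8a15>>6)&0x7f = 0x28
type:6 @ bit 0 → (0x8a15>>0)&0x3f = 0x15
slot signed 3b, MSB=1: 4 - 8 = -4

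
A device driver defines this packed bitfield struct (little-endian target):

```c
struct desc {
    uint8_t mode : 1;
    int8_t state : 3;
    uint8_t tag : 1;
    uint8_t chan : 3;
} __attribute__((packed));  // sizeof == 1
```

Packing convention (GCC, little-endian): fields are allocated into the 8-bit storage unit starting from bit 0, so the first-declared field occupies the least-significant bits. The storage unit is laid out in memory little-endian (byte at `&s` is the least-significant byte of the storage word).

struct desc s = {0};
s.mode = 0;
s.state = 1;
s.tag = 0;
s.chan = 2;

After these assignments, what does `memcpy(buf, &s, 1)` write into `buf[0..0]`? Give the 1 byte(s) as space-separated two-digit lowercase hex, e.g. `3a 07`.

mode (1b) val=0 bits=0x0 at bit 0: 0x00
state (3b) val=1 bits=0x1 at bit 1: 0x02
tag (1b) val=0 bits=0x0 at bit 4: 0x02
chan (3b) val=2 bits=0x2 at bit 5: 0x42
word = 0x42 → little-endian bytes:
  [0]=0x42

42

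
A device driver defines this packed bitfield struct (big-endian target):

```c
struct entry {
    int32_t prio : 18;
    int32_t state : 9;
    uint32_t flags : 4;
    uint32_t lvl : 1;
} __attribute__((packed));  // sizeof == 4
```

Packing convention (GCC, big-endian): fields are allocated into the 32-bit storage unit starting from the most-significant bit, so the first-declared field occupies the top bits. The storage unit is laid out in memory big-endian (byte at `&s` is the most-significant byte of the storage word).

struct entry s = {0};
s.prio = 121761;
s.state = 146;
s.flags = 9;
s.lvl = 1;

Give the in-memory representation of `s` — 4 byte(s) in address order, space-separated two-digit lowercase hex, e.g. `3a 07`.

76 e8 52 53

[14+:18] prio=121761 & 0x3ffff = 0x1dba1; word=0x76e84000
[5+:9] state=146 & 0x1ff = 0x92; word=0x76e85240
[1+:4] flags=9 & 0xf = 0x9; word=0x76e85252
[0+:1] lvl=1 & 0x1 = 0x1; word=0x76e85253
word = 0x76e85253 → big-endian bytes:
  [0]=0x76  [1]=0xe8  [2]=0x52  [3]=0x53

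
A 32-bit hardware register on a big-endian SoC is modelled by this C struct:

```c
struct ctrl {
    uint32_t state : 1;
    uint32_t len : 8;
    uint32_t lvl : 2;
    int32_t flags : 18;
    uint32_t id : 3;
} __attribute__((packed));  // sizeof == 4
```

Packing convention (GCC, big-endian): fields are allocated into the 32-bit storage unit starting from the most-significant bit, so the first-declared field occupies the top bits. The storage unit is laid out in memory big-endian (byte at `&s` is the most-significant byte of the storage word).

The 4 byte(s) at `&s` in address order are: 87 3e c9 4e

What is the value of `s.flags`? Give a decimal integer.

-9943

[0]=0x87 [1]=0x3e [2]=0xc9 [3]=0x4e (big-endian) → word 0x873ec94e
state:1 @ bit 31 → (0x873ec94e>>31)&0x1 = 0x1
len:8 @ bit 23 → (0x873ec94e>>23)&0xff = 0xe
lvl:2 @ bit 21 → (0x873ec94e>>21)&0x3 = 0x1
flags:18 @ bit 3 → (0x873ec94e>>3)&0x3ffff = 0x3d929  ←
id:3 @ bit 0 → (0x873ec94e>>0)&0x7 = 0x6
flags signed 18b, MSB=1: 252201 - 262144 = -9943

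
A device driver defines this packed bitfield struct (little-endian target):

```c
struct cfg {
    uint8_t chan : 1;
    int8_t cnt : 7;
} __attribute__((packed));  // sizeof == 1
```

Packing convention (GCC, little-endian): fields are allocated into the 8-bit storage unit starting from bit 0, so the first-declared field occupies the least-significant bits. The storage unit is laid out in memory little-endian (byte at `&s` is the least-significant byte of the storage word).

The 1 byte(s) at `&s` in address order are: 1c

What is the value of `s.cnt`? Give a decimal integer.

[0]=0x1c (little-endian) → word 0x1c
chan:1 @ bit 0 → (0x1c>>0)&0x1 = 0x0
cnt:7 @ bit 1 → (0x1c>>1)&0x7f = 0xe  ←
cnt signed 7b, MSB=0: value = 14

14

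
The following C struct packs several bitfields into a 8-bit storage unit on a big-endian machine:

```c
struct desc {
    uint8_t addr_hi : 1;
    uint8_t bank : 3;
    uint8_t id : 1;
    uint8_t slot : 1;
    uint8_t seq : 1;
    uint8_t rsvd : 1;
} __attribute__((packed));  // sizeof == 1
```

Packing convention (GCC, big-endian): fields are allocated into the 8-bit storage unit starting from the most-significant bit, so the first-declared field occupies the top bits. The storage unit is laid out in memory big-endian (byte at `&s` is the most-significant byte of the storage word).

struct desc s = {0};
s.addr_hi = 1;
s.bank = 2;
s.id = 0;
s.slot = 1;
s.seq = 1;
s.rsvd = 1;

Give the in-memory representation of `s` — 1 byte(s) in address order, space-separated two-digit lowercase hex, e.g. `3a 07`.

[7+:1] addr_hi=1 & 0x1 = 0x1; word=0x80
[4+:3] bank=2 & 0x7 = 0x2; word=0xa0
[3+:1] id=0 & 0x1 = 0x0; word=0xa0
[2+:1] slot=1 & 0x1 = 0x1; word=0xa4
[1+:1] seq=1 & 0x1 = 0x1; word=0xa6
[0+:1] rsvd=1 & 0x1 = 0x1; word=0xa7
word = 0xa7 → big-endian bytes:
  [0]=0xa7

a7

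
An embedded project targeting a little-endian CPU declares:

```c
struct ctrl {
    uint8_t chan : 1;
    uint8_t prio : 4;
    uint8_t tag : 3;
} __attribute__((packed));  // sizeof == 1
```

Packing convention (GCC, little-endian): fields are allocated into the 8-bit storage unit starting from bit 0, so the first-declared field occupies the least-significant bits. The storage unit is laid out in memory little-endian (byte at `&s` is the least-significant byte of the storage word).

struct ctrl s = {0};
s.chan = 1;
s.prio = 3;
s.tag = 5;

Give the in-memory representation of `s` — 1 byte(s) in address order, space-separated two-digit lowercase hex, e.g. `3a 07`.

a7

chan:1 = 1 → 0x1 << 0 → word 0x01
prio:4 = 3 → 0x3 << 1 → word 0x07
tag:3 = 5 → 0x5 << 5 → word 0xa7
word = 0xa7 → little-endian bytes:
  [0]=0xa7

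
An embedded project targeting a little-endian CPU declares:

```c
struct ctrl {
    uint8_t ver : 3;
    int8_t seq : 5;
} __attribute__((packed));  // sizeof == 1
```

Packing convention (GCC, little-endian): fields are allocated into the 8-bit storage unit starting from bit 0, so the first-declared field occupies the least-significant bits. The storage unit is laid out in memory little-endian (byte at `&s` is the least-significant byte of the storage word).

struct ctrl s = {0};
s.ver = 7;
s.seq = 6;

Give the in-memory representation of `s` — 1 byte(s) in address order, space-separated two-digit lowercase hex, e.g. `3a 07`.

37

ver (3b) val=7 bits=0x7 at bit 0: 0x07
seq (5b) val=6 bits=0x6 at bit 3: 0x37
word = 0x37 → little-endian bytes:
  [0]=0x37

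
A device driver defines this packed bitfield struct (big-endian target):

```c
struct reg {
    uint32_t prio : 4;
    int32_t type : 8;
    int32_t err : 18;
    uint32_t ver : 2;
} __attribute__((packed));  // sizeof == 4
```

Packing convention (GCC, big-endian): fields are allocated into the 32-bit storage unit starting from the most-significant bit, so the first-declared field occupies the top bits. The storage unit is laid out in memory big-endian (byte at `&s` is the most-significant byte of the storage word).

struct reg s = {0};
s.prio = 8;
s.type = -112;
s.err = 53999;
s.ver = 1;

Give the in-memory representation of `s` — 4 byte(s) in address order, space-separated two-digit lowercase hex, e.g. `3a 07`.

prio:4 = 8 → 0x8 << 28 → word 0x80000000
type:8 = -112 → 0x90 << 20 → word 0x89000000
err:18 = 53999 → 0xd2ef << 2 → word 0x89034bbc
ver:2 = 1 → 0x1 << 0 → word 0x89034bbd
word = 0x89034bbd → big-endian bytes:
  [0]=0x89  [1]=0x03  [2]=0x4b  [3]=0xbd

89 03 4b bd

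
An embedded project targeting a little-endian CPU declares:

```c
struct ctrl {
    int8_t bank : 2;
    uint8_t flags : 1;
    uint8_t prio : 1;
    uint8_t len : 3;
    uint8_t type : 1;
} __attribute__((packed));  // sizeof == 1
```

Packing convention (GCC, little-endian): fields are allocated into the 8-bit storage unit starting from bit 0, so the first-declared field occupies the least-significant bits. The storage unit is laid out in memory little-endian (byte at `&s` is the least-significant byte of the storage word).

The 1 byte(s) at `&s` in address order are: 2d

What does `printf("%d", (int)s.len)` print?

[0]=0x2d (little-endian) → word 0x2d
bank:2 @ bit 0 → (0x2d>>0)&0x3 = 0x1
flags:1 @ bit 2 → (0x2d>>2)&0x1 = 0x1
prio:1 @ bit 3 → (0x2d>>3)&0x1 = 0x1
len:3 @ bit 4 → (0x2d>>4)&0x7 = 0x2  ←
type:1 @ bit 7 → (0x2d>>7)&0x1 = 0x0

2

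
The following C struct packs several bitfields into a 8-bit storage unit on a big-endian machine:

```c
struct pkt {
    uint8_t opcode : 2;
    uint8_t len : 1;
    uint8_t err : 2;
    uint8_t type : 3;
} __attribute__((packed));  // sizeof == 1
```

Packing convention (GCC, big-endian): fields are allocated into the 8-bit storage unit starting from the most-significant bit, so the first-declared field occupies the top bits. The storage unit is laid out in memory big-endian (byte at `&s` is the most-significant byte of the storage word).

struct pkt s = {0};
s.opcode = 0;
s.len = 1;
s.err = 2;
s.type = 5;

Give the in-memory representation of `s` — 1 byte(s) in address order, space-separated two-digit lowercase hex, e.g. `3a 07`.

35

[6+:2] opcode=0 & 0x3 = 0x0; word=0x00
[5+:1] len=1 & 0x1 = 0x1; word=0x20
[3+:2] err=2 & 0x3 = 0x2; word=0x30
[0+:3] type=5 & 0x7 = 0x5; word=0x35
word = 0x35 → big-endian bytes:
  [0]=0x35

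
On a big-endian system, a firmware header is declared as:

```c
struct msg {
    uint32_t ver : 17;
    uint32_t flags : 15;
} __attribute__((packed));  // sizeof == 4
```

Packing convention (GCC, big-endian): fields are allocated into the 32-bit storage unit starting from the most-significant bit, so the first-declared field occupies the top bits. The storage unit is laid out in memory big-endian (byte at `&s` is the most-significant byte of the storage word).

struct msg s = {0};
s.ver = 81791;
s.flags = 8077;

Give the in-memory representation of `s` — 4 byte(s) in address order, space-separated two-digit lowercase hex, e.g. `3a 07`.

ver:17 = 81791 → 0x13f7f << 15 → word 0x9fbf8000
flags:15 = 8077 → 0x1f8d << 0 → word 0x9fbf9f8d
word = 0x9fbf9f8d → big-endian bytes:
  [0]=0x9f  [1]=0xbf  [2]=0x9f  [3]=0x8d

9f bf 9f 8d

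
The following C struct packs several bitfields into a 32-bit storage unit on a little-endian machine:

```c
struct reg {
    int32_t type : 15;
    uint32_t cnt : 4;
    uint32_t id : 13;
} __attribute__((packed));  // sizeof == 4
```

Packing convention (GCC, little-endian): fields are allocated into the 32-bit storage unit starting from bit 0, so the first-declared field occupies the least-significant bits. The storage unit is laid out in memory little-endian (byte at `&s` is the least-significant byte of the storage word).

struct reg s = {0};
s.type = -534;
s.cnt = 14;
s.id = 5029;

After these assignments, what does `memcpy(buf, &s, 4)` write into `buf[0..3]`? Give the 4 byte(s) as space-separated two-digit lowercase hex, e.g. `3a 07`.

ea 7d 2f 9d

type (15b) val=-534 bits=0x7dea at bit 0: 0x00007dea
cnt (4b) val=14 bits=0xe at bit 15: 0x00077dea
id (13b) val=5029 bits=0x13a5 at bit 19: 0x9d2f7dea
word = 0x9d2f7dea → little-endian bytes:
  [0]=0xea  [1]=0x7d  [2]=0x2f  [3]=0x9d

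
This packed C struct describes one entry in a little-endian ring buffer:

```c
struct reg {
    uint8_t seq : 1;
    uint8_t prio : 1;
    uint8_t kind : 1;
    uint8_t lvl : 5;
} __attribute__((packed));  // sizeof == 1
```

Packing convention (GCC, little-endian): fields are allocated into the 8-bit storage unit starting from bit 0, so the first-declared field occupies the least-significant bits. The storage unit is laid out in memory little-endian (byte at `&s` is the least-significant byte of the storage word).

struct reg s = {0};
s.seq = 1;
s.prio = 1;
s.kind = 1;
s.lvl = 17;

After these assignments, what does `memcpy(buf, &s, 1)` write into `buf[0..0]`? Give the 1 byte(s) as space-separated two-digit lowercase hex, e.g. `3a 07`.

[0+:1] seq=1 & 0x1 = 0x1; word=0x01
[1+:1] prio=1 & 0x1 = 0x1; word=0x03
[2+:1] kind=1 & 0x1 = 0x1; word=0x07
[3+:5] lvl=17 & 0x1f = 0x11; word=0x8f
word = 0x8f → little-endian bytes:
  [0]=0x8f

8f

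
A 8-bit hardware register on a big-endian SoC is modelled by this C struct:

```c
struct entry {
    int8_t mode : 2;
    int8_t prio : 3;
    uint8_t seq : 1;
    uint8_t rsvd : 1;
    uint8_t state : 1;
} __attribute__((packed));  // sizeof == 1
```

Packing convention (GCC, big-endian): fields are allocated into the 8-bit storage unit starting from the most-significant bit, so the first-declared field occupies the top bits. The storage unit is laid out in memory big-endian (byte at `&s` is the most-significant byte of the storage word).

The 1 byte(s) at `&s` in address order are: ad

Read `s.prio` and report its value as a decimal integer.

-3

[0]=0xad (big-endian) → word 0xad
mode:2 @ bit 6 → (0xad>>6)&0x3 = 0x2
prio:3 @ bit 3 → (0xad>>3)&0x7 = 0x5  ←
seq:1 @ bit 2 → (0xad>>2)&0x1 = 0x1
rsvd:1 @ bit 1 → (0xad>>1)&0x1 = 0x0
state:1 @ bit 0 → (0xad>>0)&0x1 = 0x1
prio signed 3b, MSB=1: 5 - 8 = -3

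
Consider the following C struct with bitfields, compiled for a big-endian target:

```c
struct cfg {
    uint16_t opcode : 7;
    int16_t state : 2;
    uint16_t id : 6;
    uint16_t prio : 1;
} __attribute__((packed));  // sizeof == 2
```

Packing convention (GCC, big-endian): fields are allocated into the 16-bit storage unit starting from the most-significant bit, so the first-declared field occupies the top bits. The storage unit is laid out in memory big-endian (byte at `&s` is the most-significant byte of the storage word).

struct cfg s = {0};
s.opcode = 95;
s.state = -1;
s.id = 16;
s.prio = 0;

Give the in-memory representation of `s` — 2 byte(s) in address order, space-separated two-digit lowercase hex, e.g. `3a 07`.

bf a0

opcode:7 = 95 → 0x5f << 9 → word 0xbe00
state:2 = -1 → 0x3 << 7 → word 0xbf80
id:6 = 16 → 0x10 << 1 → word 0xbfa0
prio:1 = 0 → 0x0 << 0 → word 0xbfa0
word = 0xbfa0 → big-endian bytes:
  [0]=0xbf  [1]=0xa0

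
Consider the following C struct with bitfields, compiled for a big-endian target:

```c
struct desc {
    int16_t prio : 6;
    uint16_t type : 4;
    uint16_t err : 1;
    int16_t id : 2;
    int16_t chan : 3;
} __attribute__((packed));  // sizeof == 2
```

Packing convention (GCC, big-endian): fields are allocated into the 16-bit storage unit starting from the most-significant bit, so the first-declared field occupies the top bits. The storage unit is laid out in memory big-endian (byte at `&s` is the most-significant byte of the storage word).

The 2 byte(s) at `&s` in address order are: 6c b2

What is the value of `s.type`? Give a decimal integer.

2

[0]=0x6c [1]=0xb2 (big-endian) → word 0x6cb2
prio:6 @ bit 10 → (0x6cb2>>10)&0x3f = 0x1b
type:4 @ bit 6 → (0x6cb2>>6)&0xf = 0x2  ←
err:1 @ bit 5 → (0x6cb2>>5)&0x1 = 0x1
id:2 @ bit 3 → (0x6cb2>>3)&0x3 = 0x2
chan:3 @ bit 0 → (0x6cb2>>0)&0x7 = 0x2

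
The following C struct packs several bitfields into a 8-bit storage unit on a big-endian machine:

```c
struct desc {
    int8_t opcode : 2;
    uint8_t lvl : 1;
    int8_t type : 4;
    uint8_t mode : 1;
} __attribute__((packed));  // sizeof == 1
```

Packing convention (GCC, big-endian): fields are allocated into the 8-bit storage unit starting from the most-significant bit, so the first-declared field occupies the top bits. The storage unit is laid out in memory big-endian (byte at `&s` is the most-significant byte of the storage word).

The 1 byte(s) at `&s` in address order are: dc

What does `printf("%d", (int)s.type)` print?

[0]=0xdc (big-endian) → word 0xdc
opcode [6+:2] = (word>>6) & 0x3 = 3
lvl [5+:1] = (word>>5) & 0x1 = 0
type [1+:4] = (word>>1) & 0xf = 14  ←
mode [0+:1] = (word>>0) & 0x1 = 0
type signed 4b, MSB=1: 14 - 16 = -2

-2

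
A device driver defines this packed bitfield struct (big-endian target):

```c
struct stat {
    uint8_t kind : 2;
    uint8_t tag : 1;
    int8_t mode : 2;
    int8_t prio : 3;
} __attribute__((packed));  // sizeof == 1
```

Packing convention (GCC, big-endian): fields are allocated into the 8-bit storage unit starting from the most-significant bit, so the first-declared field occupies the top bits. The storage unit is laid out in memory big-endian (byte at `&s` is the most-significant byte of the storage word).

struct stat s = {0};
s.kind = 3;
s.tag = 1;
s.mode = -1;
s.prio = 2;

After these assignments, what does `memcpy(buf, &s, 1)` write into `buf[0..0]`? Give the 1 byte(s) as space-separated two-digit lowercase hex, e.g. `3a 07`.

kind:2 = 3 → 0x3 << 6 → word 0xc0
tag:1 = 1 → 0x1 << 5 → word 0xe0
mode:2 = -1 → 0x3 << 3 → word 0xf8
prio:3 = 2 → 0x2 << 0 → word 0xfa
word = 0xfa → big-endian bytes:
  [0]=0xfa

fa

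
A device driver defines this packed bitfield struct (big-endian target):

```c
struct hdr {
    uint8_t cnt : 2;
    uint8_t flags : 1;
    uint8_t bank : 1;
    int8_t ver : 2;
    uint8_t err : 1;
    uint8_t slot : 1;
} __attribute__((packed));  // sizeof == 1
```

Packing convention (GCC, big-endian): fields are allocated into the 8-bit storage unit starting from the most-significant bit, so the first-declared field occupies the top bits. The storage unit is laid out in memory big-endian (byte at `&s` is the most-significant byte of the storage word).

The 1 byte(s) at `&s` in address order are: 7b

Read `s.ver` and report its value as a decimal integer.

[0]=0x7b (big-endian) → word 0x7b
cnt [6+:2] = (word>>6) & 0x3 = 1
flags [5+:1] = (word>>5) & 0x1 = 1
bank [4+:1] = (word>>4) & 0x1 = 1
ver [2+:2] = (word>>2) & 0x3 = 2  ←
err [1+:1] = (word>>1) & 0x1 = 1
slot [0+:1] = (word>>0) & 0x1 = 1
ver signed 2b, MSB=1: 2 - 4 = -2

-2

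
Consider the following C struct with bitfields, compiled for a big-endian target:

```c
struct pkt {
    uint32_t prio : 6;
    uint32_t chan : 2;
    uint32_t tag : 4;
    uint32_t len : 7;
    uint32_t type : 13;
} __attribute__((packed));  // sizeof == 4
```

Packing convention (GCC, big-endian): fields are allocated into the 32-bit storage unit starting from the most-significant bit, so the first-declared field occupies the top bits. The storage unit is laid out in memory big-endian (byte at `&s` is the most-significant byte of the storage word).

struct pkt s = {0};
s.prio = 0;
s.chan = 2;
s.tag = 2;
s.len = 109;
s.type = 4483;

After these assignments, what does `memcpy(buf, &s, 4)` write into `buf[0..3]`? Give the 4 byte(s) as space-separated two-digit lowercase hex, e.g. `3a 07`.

02 2d b1 83

prio (6b) val=0 bits=0x0 at bit 26: 0x00000000
chan (2b) val=2 bits=0x2 at bit 24: 0x02000000
tag (4b) val=2 bits=0x2 at bit 20: 0x02200000
len (7b) val=109 bits=0x6d at bit 13: 0x022da000
type (13b) val=4483 bits=0x1183 at bit 0: 0x022db183
word = 0x022db183 → big-endian bytes:
  [0]=0x02  [1]=0x2d  [2]=0xb1  [3]=0x83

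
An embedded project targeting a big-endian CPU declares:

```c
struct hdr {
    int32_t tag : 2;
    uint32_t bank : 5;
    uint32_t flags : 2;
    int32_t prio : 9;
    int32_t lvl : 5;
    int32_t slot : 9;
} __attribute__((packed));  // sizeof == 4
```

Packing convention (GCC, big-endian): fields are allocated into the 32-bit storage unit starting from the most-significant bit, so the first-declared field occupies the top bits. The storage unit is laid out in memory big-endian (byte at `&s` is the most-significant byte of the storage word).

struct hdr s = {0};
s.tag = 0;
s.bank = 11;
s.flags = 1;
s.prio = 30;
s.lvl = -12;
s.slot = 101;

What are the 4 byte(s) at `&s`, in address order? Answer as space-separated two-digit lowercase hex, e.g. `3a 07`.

[30+:2] tag=0 & 0x3 = 0x0; word=0x00000000
[25+:5] bank=11 & 0x1f = 0xb; word=0x16000000
[23+:2] flags=1 & 0x3 = 0x1; word=0x16800000
[14+:9] prio=30 & 0x1ff = 0x1e; word=0x16878000
[9+:5] lvl=-12 & 0x1f = 0x14; word=0x1687a800
[0+:9] slot=101 & 0x1ff = 0x65; word=0x1687a865
word = 0x1687a865 → big-endian bytes:
  [0]=0x16  [1]=0x87  [2]=0xa8  [3]=0x65

16 87 a8 65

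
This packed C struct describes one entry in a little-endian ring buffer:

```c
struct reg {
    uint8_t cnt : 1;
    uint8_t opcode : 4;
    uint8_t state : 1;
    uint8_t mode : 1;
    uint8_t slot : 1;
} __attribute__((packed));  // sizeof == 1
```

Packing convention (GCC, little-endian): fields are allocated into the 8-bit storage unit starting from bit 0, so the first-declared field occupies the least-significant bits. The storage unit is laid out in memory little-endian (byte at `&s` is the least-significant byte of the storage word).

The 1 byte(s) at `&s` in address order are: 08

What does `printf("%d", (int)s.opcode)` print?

[0]=0x08 (little-endian) → word 0x08
cnt [0+:1] = (word>>0) & 0x1 = 0
opcode [1+:4] = (word>>1) & 0xf = 4  ←
state [5+:1] = (word>>5) & 0x1 = 0
mode [6+:1] = (word>>6) & 0x1 = 0
slot [7+:1] = (word>>7) & 0x1 = 0

4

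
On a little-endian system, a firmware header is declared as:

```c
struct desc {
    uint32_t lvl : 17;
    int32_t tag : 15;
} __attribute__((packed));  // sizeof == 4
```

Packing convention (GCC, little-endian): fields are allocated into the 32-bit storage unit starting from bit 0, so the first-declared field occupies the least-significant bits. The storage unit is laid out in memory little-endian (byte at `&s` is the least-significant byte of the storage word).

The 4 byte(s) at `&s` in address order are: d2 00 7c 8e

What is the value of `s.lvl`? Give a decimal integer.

[0]=0xd2 [1]=0x00 [2]=0x7c [3]=0x8e (little-endian) → word 0x8e7c00d2
lvl:17 @ bit 0 → (0x8e7c00d2>>0)&0x1ffff = 0xd2  ←
tag:15 @ bit 17 → (0x8e7c00d2>>17)&0x7fff = 0x473e

210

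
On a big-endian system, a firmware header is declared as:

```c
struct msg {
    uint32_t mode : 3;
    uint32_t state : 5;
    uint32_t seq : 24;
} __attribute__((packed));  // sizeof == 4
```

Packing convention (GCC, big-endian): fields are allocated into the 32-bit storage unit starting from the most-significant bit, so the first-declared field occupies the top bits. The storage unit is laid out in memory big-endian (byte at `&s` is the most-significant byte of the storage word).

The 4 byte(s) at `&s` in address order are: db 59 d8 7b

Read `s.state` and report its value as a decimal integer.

[0]=0xdb [1]=0x59 [2]=0xd8 [3]=0x7b (big-endian) → word 0xdb59d87b
mode [29+:3] = (word>>29) & 0x7 = 6
state [24+:5] = (word>>24) & 0x1f = 27  ←
seq [0+:24] = (word>>0) & 0xffffff = 5888123

27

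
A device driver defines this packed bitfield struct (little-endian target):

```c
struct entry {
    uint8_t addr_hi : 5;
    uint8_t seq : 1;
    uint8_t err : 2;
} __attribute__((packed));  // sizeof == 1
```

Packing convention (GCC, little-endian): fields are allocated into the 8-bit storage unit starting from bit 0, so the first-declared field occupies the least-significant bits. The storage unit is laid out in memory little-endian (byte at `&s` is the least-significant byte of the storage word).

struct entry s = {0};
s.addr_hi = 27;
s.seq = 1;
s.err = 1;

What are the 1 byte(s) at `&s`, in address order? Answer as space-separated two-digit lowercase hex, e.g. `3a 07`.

7b

addr_hi:5 = 27 → 0x1b << 0 → word 0x1b
seq:1 = 1 → 0x1 << 5 → word 0x3b
err:2 = 1 → 0x1 << 6 → word 0x7b
word = 0x7b → little-endian bytes:
  [0]=0x7b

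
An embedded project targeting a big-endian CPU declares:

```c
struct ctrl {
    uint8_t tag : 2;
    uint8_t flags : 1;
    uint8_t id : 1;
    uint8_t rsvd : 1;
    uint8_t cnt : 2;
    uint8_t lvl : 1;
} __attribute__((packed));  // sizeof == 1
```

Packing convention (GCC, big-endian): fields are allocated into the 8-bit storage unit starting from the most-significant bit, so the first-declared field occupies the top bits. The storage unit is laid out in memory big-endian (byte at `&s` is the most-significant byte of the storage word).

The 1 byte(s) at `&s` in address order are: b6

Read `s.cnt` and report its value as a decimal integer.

3

[0]=0xb6 (big-endian) → word 0xb6
tag [6+:2] = (word>>6) & 0x3 = 2
flags [5+:1] = (word>>5) & 0x1 = 1
id [4+:1] = (word>>4) & 0x1 = 1
rsvd [3+:1] = (word>>3) & 0x1 = 0
cnt [1+:2] = (word>>1) & 0x3 = 3  ←
lvl [0+:1] = (word>>0) & 0x1 = 0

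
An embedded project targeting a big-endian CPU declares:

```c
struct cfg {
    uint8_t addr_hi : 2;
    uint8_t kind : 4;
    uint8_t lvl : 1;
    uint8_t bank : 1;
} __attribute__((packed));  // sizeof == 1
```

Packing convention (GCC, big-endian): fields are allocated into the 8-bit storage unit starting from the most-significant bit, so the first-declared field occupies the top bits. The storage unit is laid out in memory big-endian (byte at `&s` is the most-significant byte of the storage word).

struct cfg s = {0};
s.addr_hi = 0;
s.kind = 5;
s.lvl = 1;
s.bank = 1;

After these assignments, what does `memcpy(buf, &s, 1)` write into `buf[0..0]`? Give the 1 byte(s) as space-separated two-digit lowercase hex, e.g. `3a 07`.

addr_hi (2b) val=0 bits=0x0 at bit 6: 0x00
kind (4b) val=5 bits=0x5 at bit 2: 0x14
lvl (1b) val=1 bits=0x1 at bit 1: 0x16
bank (1b) val=1 bits=0x1 at bit 0: 0x17
word = 0x17 → big-endian bytes:
  [0]=0x17

17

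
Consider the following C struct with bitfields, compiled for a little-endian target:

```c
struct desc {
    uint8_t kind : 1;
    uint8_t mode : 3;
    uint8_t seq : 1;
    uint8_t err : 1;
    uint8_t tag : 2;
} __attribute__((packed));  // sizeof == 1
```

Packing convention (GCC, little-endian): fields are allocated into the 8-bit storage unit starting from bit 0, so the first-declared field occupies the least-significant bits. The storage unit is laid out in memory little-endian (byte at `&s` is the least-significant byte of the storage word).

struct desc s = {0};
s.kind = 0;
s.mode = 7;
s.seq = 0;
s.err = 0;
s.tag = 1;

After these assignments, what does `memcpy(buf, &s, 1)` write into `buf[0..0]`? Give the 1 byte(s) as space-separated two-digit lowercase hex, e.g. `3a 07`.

4e

kind:1 = 0 → 0x0 << 0 → word 0x00
mode:3 = 7 → 0x7 << 1 → word 0x0e
seq:1 = 0 → 0x0 << 4 → word 0x0e
err:1 = 0 → 0x0 << 5 → word 0x0e
tag:2 = 1 → 0x1 << 6 → word 0x4e
word = 0x4e → little-endian bytes:
  [0]=0x4e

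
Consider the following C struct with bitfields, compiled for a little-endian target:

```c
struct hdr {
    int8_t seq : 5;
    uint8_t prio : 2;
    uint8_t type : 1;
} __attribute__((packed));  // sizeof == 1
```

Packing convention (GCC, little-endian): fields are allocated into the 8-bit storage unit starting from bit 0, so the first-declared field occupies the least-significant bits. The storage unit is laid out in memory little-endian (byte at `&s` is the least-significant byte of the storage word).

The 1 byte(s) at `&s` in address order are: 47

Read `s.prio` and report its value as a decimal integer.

2

[0]=0x47 (little-endian) → word 0x47
seq [0+:5] = (word>>0) & 0x1f = 7
prio [5+:2] = (word>>5) & 0x3 = 2  ←
type [7+:1] = (word>>7) & 0x1 = 0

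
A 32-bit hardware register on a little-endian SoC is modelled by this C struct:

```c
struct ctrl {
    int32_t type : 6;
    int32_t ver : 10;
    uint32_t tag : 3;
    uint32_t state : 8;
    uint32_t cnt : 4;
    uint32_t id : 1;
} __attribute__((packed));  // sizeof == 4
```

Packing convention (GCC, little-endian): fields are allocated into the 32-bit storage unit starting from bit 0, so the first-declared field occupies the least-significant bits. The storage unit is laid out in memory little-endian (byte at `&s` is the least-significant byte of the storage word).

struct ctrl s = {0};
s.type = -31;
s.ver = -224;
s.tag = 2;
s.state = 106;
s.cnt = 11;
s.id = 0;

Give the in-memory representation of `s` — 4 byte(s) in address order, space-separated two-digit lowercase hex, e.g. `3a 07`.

type:6 = -31 → 0x21 << 0 → word 0x00000021
ver:10 = -224 → 0x320 << 6 → word 0x0000c821
tag:3 = 2 → 0x2 << 16 → word 0x0002c821
state:8 = 106 → 0x6a << 19 → word 0x0352c821
cnt:4 = 11 → 0xb << 27 → word 0x5b52c821
id:1 = 0 → 0x0 << 31 → word 0x5b52c821
word = 0x5b52c821 → little-endian bytes:
  [0]=0x21  [1]=0xc8  [2]=0x52  [3]=0x5b

21 c8 52 5b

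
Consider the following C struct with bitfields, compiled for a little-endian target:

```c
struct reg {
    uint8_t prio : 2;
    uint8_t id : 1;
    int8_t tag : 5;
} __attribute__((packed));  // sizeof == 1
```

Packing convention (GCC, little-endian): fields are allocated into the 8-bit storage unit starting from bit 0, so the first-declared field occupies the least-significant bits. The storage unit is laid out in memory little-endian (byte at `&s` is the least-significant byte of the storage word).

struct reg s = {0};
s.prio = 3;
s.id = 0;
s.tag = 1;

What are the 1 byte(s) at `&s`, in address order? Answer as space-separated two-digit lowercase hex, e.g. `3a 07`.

prio:2 = 3 → 0x3 << 0 → word 0x03
id:1 = 0 → 0x0 << 2 → word 0x03
tag:5 = 1 → 0x1 << 3 → word 0x0b
word = 0x0b → little-endian bytes:
  [0]=0x0b

0b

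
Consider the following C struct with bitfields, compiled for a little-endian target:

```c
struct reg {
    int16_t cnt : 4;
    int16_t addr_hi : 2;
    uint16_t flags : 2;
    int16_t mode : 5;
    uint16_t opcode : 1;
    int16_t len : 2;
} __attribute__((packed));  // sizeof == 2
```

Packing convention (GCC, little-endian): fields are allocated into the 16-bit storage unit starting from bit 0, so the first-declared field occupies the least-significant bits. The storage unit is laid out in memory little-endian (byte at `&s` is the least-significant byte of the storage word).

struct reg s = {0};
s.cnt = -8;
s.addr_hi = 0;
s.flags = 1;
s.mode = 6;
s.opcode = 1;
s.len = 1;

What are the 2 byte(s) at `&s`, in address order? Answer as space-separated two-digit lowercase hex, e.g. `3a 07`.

[0+:4] cnt=-8 & 0xf = 0x8; word=0x0008
[4+:2] addr_hi=0 & 0x3 = 0x0; word=0x0008
[6+:2] flags=1 & 0x3 = 0x1; word=0x0048
[8+:5] mode=6 & 0x1f = 0x6; word=0x0648
[13+:1] opcode=1 & 0x1 = 0x1; word=0x2648
[14+:2] len=1 & 0x3 = 0x1; word=0x6648
word = 0x6648 → little-endian bytes:
  [0]=0x48  [1]=0x66

48 66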